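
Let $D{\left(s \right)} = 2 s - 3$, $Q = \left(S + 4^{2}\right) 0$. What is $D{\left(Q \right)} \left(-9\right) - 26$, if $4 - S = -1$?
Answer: $1$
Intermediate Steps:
$S = 5$ ($S = 4 - -1 = 4 + 1 = 5$)
$Q = 0$ ($Q = \left(5 + 4^{2}\right) 0 = \left(5 + 16\right) 0 = 21 \cdot 0 = 0$)
$D{\left(s \right)} = -3 + 2 s$
$D{\left(Q \right)} \left(-9\right) - 26 = \left(-3 + 2 \cdot 0\right) \left(-9\right) - 26 = \left(-3 + 0\right) \left(-9\right) - 26 = \left(-3\right) \left(-9\right) - 26 = 27 - 26 = 1$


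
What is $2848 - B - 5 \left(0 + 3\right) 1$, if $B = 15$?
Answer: $3073$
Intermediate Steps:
$2848 - B - 5 \left(0 + 3\right) 1 = 2848 - 15 - 5 \left(0 + 3\right) 1 = 2848 - 15 \left(-5\right) 3 \cdot 1 = 2848 - 15 \left(\left(-15\right) 1\right) = 2848 - 15 \left(-15\right) = 2848 - -225 = 2848 + 225 = 3073$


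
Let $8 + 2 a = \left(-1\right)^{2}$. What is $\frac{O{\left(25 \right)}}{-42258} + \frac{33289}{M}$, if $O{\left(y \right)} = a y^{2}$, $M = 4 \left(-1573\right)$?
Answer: $- \frac{348240703}{66471834} \approx -5.2389$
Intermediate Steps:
$a = - \frac{7}{2}$ ($a = -4 + \frac{\left(-1\right)^{2}}{2} = -4 + \frac{1}{2} \cdot 1 = -4 + \frac{1}{2} = - \frac{7}{2} \approx -3.5$)
$M = -6292$
$O{\left(y \right)} = - \frac{7 y^{2}}{2}$
$\frac{O{\left(25 \right)}}{-42258} + \frac{33289}{M} = \frac{\left(- \frac{7}{2}\right) 25^{2}}{-42258} + \frac{33289}{-6292} = \left(- \frac{7}{2}\right) 625 \left(- \frac{1}{42258}\right) + 33289 \left(- \frac{1}{6292}\right) = \left(- \frac{4375}{2}\right) \left(- \frac{1}{42258}\right) - \frac{33289}{6292} = \frac{4375}{84516} - \frac{33289}{6292} = - \frac{348240703}{66471834}$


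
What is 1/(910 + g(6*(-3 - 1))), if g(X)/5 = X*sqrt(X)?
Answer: 91/117370 + 12*I*sqrt(6)/58685 ≈ 0.00077533 + 0.00050088*I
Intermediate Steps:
g(X) = 5*X**(3/2) (g(X) = 5*(X*sqrt(X)) = 5*X**(3/2))
1/(910 + g(6*(-3 - 1))) = 1/(910 + 5*(6*(-3 - 1))**(3/2)) = 1/(910 + 5*(6*(-4))**(3/2)) = 1/(910 + 5*(-24)**(3/2)) = 1/(910 + 5*(-48*I*sqrt(6))) = 1/(910 - 240*I*sqrt(6))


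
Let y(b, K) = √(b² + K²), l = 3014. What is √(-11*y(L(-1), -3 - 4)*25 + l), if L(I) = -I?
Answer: √(3014 - 1375*√2) ≈ 32.703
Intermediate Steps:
y(b, K) = √(K² + b²)
√(-11*y(L(-1), -3 - 4)*25 + l) = √(-11*√((-3 - 4)² + (-1*(-1))²)*25 + 3014) = √(-11*√((-7)² + 1²)*25 + 3014) = √(-11*√(49 + 1)*25 + 3014) = √(-55*√2*25 + 3014) = √(-1375*√2 + 3014) = √(3014 - 1375*√2)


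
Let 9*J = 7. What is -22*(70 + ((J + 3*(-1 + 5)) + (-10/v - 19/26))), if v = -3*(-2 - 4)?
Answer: -209759/117 ≈ -1792.8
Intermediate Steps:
v = 18 (v = -3*(-6) = 18)
J = 7/9 (J = (1/9)*7 = 7/9 ≈ 0.77778)
-22*(70 + ((J + 3*(-1 + 5)) + (-10/v - 19/26))) = -22*(70 + ((7/9 + 3*(-1 + 5)) + (-10/18 - 19/26))) = -22*(70 + ((7/9 + 3*4) + (-10*1/18 - 19*1/26))) = -22*(70 + ((7/9 + 12) + (-5/9 - 19/26))) = -22*(70 + (115/9 - 301/234)) = -22*(70 + 2689/234) = -22*19069/234 = -209759/117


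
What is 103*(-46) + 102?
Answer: -4636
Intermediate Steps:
103*(-46) + 102 = -4738 + 102 = -4636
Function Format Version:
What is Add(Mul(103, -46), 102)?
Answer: -4636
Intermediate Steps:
Add(Mul(103, -46), 102) = Add(-4738, 102) = -4636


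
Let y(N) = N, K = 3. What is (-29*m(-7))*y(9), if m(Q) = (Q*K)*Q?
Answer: -38367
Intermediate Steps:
m(Q) = 3*Q² (m(Q) = (Q*3)*Q = (3*Q)*Q = 3*Q²)
(-29*m(-7))*y(9) = -87*(-7)²*9 = -87*49*9 = -29*147*9 = -4263*9 = -38367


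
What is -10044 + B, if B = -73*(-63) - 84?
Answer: -5529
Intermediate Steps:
B = 4515 (B = 4599 - 84 = 4515)
-10044 + B = -10044 + 4515 = -5529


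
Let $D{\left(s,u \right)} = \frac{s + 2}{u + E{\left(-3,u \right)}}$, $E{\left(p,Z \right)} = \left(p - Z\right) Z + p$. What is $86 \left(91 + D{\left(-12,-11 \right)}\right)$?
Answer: $\frac{399556}{51} \approx 7834.4$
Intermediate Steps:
$E{\left(p,Z \right)} = p + Z \left(p - Z\right)$ ($E{\left(p,Z \right)} = Z \left(p - Z\right) + p = p + Z \left(p - Z\right)$)
$D{\left(s,u \right)} = \frac{2 + s}{-3 - u^{2} - 2 u}$ ($D{\left(s,u \right)} = \frac{s + 2}{u - \left(3 + u^{2} - u \left(-3\right)\right)} = \frac{2 + s}{u - \left(3 + u^{2} + 3 u\right)} = \frac{2 + s}{-3 - u^{2} - 2 u}$)
$86 \left(91 + D{\left(-12,-11 \right)}\right) = 86 \left(91 + \frac{-2 - -12}{3 + \left(-11\right)^{2} + 2 \left(-11\right)}\right) = 86 \left(91 + \frac{-2 + 12}{3 + 121 - 22}\right) = 86 \left(91 + \frac{1}{102} \cdot 10\right) = 86 \left(91 + \frac{5}{51}\right) = 86 \cdot \frac{4646}{51} = \frac{399556}{51}$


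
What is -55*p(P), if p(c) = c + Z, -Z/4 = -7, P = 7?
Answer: -1925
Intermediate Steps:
Z = 28 (Z = -4*(-7) = 28)
p(c) = 28 + c (p(c) = c + 28 = 28 + c)
-55*p(P) = -55*(28 + 7) = -55*35 = -1925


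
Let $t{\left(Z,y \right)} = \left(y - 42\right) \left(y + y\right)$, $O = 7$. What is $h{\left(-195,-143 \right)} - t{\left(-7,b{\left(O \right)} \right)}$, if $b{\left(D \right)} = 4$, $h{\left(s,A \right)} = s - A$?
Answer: $252$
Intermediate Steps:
$t{\left(Z,y \right)} = 2 y \left(-42 + y\right)$ ($t{\left(Z,y \right)} = \left(-42 + y\right) 2 y = 2 y \left(-42 + y\right)$)
$h{\left(-195,-143 \right)} - t{\left(-7,b{\left(O \right)} \right)} = \left(-195 - -143\right) - 2 \cdot 4 \left(-42 + 4\right) = \left(-195 + 143\right) - 2 \cdot 4 \left(-38\right) = -52 - -304 = -52 + 304 = 252$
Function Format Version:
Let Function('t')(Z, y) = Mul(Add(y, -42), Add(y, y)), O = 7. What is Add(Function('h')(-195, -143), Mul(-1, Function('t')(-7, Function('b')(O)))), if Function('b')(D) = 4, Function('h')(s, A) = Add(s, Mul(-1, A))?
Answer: 252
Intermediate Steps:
Function('t')(Z, y) = Mul(2, y, Add(-42, y)) (Function('t')(Z, y) = Mul(Add(-42, y), Mul(2, y)) = Mul(2, y, Add(-42, y)))
Add(Function('h')(-195, -143), Mul(-1, Function('t')(-7, Function('b')(O)))) = Add(Add(-195, Mul(-1, -143)), Mul(-1, Mul(2, 4, Add(-42, 4)))) = Add(Add(-195, 143), Mul(-1, Mul(2, 4, -38))) = Add(-52, Mul(-1, -304)) = Add(-52, 304) = 252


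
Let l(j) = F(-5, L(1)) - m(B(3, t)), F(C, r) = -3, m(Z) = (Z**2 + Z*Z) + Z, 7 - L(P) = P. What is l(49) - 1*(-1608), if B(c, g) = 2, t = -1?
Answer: 1595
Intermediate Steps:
L(P) = 7 - P
m(Z) = Z + 2*Z**2 (m(Z) = (Z**2 + Z**2) + Z = 2*Z**2 + Z = Z + 2*Z**2)
l(j) = -13 (l(j) = -3 - 2*(1 + 2*2) = -3 - 2*(1 + 4) = -3 - 2*5 = -3 - 1*10 = -3 - 10 = -13)
l(49) - 1*(-1608) = -13 - 1*(-1608) = -13 + 1608 = 1595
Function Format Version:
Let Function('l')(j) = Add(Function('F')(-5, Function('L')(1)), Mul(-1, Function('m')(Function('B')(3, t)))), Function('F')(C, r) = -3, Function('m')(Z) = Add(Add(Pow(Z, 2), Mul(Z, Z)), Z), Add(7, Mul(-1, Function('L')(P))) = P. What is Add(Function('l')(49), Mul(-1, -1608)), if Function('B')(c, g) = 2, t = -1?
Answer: 1595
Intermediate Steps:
Function('L')(P) = Add(7, Mul(-1, P))
Function('m')(Z) = Add(Z, Mul(2, Pow(Z, 2))) (Function('m')(Z) = Add(Add(Pow(Z, 2), Pow(Z, 2)), Z) = Add(Mul(2, Pow(Z, 2)), Z) = Add(Z, Mul(2, Pow(Z, 2))))
Function('l')(j) = -13 (Function('l')(j) = Add(-3, Mul(-1, Mul(2, Add(1, Mul(2, 2))))) = Add(-3, Mul(-1, Mul(2, Add(1, 4)))) = Add(-3, Mul(-1, Mul(2, 5))) = Add(-3, Mul(-1, 10)) = Add(-3, -10) = -13)
Add(Function('l')(49), Mul(-1, -1608)) = Add(-13, Mul(-1, -1608)) = Add(-13, 1608) = 1595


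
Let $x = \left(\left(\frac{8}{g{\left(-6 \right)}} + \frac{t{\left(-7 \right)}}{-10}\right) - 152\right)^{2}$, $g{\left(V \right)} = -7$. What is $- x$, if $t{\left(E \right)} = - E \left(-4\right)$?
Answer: $- \frac{27688644}{1225} \approx -22603.0$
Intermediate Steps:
$t{\left(E \right)} = 4 E$
$x = \frac{27688644}{1225}$ ($x = \left(\left(\frac{8}{-7} + \frac{4 \left(-7\right)}{-10}\right) - 152\right)^{2} = \left(\left(8 \left(- \frac{1}{7}\right) - - \frac{14}{5}\right) - 152\right)^{2} = \left(\left(- \frac{8}{7} + \frac{14}{5}\right) - 152\right)^{2} = \left(\frac{58}{35} - 152\right)^{2} = \left(- \frac{5262}{35}\right)^{2} = \frac{27688644}{1225} \approx 22603.0$)
$- x = \left(-1\right) \frac{27688644}{1225} = - \frac{27688644}{1225}$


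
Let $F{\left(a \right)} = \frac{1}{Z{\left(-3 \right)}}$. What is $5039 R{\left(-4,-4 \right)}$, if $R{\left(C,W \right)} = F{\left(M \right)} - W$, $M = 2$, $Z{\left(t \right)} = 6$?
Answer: $\frac{125975}{6} \approx 20996.0$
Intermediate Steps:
$F{\left(a \right)} = \frac{1}{6}$
$R{\left(C,W \right)} = \frac{1}{6} - W$
$5039 R{\left(-4,-4 \right)} = 5039 \left(\frac{1}{6} - -4\right) = 5039 \left(\frac{1}{6} + 4\right) = 5039 \cdot \frac{25}{6} = \frac{125975}{6}$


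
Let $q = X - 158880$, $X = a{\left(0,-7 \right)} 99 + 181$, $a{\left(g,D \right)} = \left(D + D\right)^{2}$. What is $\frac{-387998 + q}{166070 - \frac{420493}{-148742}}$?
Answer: $- \frac{78430615406}{24702004433} \approx -3.1751$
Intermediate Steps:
$a{\left(g,D \right)} = 4 D^{2}$ ($a{\left(g,D \right)} = \left(2 D\right)^{2} = 4 D^{2}$)
$X = 19585$ ($X = 4 \left(-7\right)^{2} \cdot 99 + 181 = 4 \cdot 49 \cdot 99 + 181 = 196 \cdot 99 + 181 = 19404 + 181 = 19585$)
$q = -139295$ ($q = 19585 - 158880 = -139295$)
$\frac{-387998 + q}{166070 - \frac{420493}{-148742}} = \frac{-387998 - 139295}{166070 - \frac{420493}{-148742}} = - \frac{527293}{166070 - - \frac{420493}{148742}} = - \frac{527293}{166070 + \frac{420493}{148742}} = - \frac{527293}{\frac{24702004433}{148742}} = \left(-527293\right) \frac{148742}{24702004433} = - \frac{78430615406}{24702004433}$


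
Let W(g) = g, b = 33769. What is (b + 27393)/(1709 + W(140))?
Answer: 61162/1849 ≈ 33.078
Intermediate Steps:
(b + 27393)/(1709 + W(140)) = (33769 + 27393)/(1709 + 140) = 61162/1849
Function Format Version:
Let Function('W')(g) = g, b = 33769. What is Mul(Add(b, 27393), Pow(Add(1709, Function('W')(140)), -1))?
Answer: Rational(61162, 1849) ≈ 33.078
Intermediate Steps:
Mul(Add(b, 27393), Pow(Add(1709, Function('W')(140)), -1)) = Mul(Add(33769, 27393), Pow(Add(1709, 140), -1)) = Mul(61162, Pow(1849, -1)) = Mul(61162, Rational(1, 1849)) = Rational(61162, 1849)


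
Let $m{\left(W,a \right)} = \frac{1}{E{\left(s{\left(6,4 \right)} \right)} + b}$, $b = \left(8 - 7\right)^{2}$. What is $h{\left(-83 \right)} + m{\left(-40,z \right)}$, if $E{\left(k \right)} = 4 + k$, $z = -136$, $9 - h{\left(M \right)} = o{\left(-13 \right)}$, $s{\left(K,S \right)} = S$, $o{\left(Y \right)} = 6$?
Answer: $\frac{28}{9} \approx 3.1111$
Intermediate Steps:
$h{\left(M \right)} = 3$ ($h{\left(M \right)} = 9 - 6 = 3$)
$b = 1$ ($b = 1^{2} = 1$)
$m{\left(W,a \right)} = \frac{1}{9}$ ($m{\left(W,a \right)} = \frac{1}{\left(4 + 4\right) + 1} = \frac{1}{8 + 1} = \frac{1}{9}$)
$h{\left(-83 \right)} + m{\left(-40,z \right)} = 3 + \frac{1}{9} = \frac{28}{9}$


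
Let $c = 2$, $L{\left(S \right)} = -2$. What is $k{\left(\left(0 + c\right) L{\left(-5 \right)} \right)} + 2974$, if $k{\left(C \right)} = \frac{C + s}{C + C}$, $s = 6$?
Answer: $\frac{11895}{4} \approx 2973.8$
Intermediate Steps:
$k{\left(C \right)} = \frac{6 + C}{2 C}$ ($k{\left(C \right)} = \frac{C + 6}{C + C} = \frac{6 + C}{2 C}$)
$k{\left(\left(0 + c\right) L{\left(-5 \right)} \right)} + 2974 = \frac{6 + \left(0 + 2\right) \left(-2\right)}{2 \left(0 + 2\right) \left(-2\right)} + 2974 = \frac{6 + 2 \left(-2\right)}{2 \cdot 2 \left(-2\right)} + 2974 = \frac{6 - 4}{2 \left(-4\right)} + 2974 = \frac{1}{2} \left(- \frac{1}{4}\right) 2 + 2974 = - \frac{1}{4} + 2974 = \frac{11895}{4}$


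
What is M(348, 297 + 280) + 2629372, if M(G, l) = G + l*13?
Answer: 2637221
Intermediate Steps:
M(G, l) = G + 13*l
M(348, 297 + 280) + 2629372 = (348 + 13*(297 + 280)) + 2629372 = (348 + 13*577) + 2629372 = (348 + 7501) + 2629372 = 7849 + 2629372 = 2637221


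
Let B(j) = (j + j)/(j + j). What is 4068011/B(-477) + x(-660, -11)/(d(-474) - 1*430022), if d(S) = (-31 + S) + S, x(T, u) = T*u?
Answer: 584438933917/143667 ≈ 4.0680e+6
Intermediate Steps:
d(S) = -31 + 2*S
B(j) = 1 (B(j) = (2*j)/((2*j)) = (2*j)*(1/(2*j)) = 1)
4068011/B(-477) + x(-660, -11)/(d(-474) - 1*430022) = 4068011/1 + (-660*(-11))/((-31 + 2*(-474)) - 1*430022) = 4068011*1 + 7260/((-31 - 948) - 430022) = 4068011 + 7260/(-979 - 430022) = 4068011 + 7260/(-431001) = 4068011 + 7260*(-1/431001) = 4068011 - 2420/143667 = 584438933917/143667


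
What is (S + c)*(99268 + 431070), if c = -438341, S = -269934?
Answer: -375625146950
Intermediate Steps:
(S + c)*(99268 + 431070) = (-269934 - 438341)*(99268 + 431070) = -708275*530338 = -375625146950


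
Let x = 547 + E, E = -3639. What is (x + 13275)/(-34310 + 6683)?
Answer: -10183/27627 ≈ -0.36859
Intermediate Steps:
x = -3092 (x = 547 - 3639 = -3092)
(x + 13275)/(-34310 + 6683) = (-3092 + 13275)/(-34310 + 6683) = 10183/(-27627) = 10183*(-1/27627) = -10183/27627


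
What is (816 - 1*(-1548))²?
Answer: 5588496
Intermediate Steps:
(816 - 1*(-1548))² = (816 + 1548)² = 2364² = 5588496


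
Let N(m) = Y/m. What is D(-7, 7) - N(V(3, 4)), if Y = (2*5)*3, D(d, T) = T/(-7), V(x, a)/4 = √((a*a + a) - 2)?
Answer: -1 - 5*√2/4 ≈ -2.7678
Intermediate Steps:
V(x, a) = 4*√(-2 + a + a²) (V(x, a) = 4*√((a*a + a) - 2) = 4*√((a² + a) - 2) = 4*√((a + a²) - 2) = 4*√(-2 + a + a²))
D(d, T) = -T/7 (D(d, T) = T*(-⅐) = -T/7)
Y = 30 (Y = 10*3 = 30)
N(m) = 30/m
D(-7, 7) - N(V(3, 4)) = -⅐*7 - 30/(4*√(-2 + 4 + 4²)) = -1 - 30/(4*√(-2 + 4 + 16)) = -1 - 30/(4*√18) = -1 - 30/(4*(3*√2)) = -1 - 30/(12*√2) = -1 - 30*√2/24 = -1 - 5*√2/4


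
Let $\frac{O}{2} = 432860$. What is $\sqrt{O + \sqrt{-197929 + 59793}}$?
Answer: $\sqrt{865720 + 2 i \sqrt{34534}} \approx 930.44 + 0.2 i$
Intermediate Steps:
$O = 865720$ ($O = 2 \cdot 432860 = 865720$)
$\sqrt{O + \sqrt{-197929 + 59793}} = \sqrt{865720 + \sqrt{-197929 + 59793}} = \sqrt{865720 + \sqrt{-138136}} = \sqrt{865720 + 2 i \sqrt{34534}}$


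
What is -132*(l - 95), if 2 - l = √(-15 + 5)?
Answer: 12276 + 132*I*√10 ≈ 12276.0 + 417.42*I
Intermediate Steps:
l = 2 - I*√10 (l = 2 - √(-15 + 5) = 2 - √(-10) = 2 - I*√10 ≈ 2.0 - 3.1623*I)
-132*(l - 95) = -132*((2 - I*√10) - 95) = -132*(-93 - I*√10) = 12276 + 132*I*√10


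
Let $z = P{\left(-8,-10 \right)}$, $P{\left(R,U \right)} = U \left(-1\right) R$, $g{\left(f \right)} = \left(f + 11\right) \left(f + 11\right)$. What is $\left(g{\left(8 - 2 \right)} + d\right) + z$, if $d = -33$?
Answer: $176$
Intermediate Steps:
$g{\left(f \right)} = \left(11 + f\right)^{2}$ ($g{\left(f \right)} = \left(11 + f\right) \left(11 + f\right) = \left(11 + f\right)^{2}$)
$P{\left(R,U \right)} = - R U$ ($P{\left(R,U \right)} = - U R = - R U$)
$z = -80$ ($z = \left(-1\right) \left(-8\right) \left(-10\right) = -80$)
$\left(g{\left(8 - 2 \right)} + d\right) + z = \left(\left(11 + \left(8 - 2\right)\right)^{2} - 33\right) - 80 = \left(\left(11 + 6\right)^{2} - 33\right) - 80 = \left(17^{2} - 33\right) - 80 = \left(289 - 33\right) - 80 = 256 - 80 = 176$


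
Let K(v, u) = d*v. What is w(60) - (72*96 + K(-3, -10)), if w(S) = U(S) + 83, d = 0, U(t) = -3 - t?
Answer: -6892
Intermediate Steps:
K(v, u) = 0 (K(v, u) = 0*v = 0)
w(S) = 80 - S (w(S) = (-3 - S) + 83 = 80 - S)
w(60) - (72*96 + K(-3, -10)) = (80 - 1*60) - (72*96 + 0) = (80 - 60) - (6912 + 0) = 20 - 1*6912 = 20 - 6912 = -6892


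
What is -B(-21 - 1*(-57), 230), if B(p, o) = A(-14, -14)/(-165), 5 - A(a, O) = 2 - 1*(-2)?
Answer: 1/165 ≈ 0.0060606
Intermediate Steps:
A(a, O) = 1 (A(a, O) = 5 - (2 - 1*(-2)) = 5 - (2 + 2) = 5 - 1*4 = 5 - 4 = 1)
B(p, o) = -1/165 (B(p, o) = 1/(-165) = 1*(-1/165) = -1/165)
-B(-21 - 1*(-57), 230) = -1*(-1/165) = 1/165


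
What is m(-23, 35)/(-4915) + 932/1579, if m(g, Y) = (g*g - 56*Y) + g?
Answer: 6876646/7760785 ≈ 0.88608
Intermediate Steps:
m(g, Y) = g + g² - 56*Y (m(g, Y) = (g² - 56*Y) + g = g + g² - 56*Y)
m(-23, 35)/(-4915) + 932/1579 = (-23 + (-23)² - 56*35)/(-4915) + 932/1579 = (-23 + 529 - 1960)*(-1/4915) + 932*(1/1579) = -1454*(-1/4915) + 932/1579 = 1454/4915 + 932/1579 = 6876646/7760785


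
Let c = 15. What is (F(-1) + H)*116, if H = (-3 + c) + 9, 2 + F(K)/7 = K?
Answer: 0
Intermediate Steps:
F(K) = -14 + 7*K
H = 21 (H = (-3 + 15) + 9 = 12 + 9 = 21)
(F(-1) + H)*116 = ((-14 + 7*(-1)) + 21)*116 = ((-14 - 7) + 21)*116 = (-21 + 21)*116 = 0*116 = 0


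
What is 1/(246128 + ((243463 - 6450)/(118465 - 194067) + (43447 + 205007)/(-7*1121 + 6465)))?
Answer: 52240982/12848412832059 ≈ 4.0660e-6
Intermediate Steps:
1/(246128 + ((243463 - 6450)/(118465 - 194067) + (43447 + 205007)/(-7*1121 + 6465))) = 1/(246128 + (237013/(-75602) + 248454/(-7847 + 6465))) = 1/(246128 + (237013*(-1/75602) + 248454/(-1382))) = 1/(246128 + (-237013/75602 + 248454*(-1/1382))) = 1/(246128 + (-237013/75602 - 124227/691)) = 1/(246128 - 9555585637/52240982) = 1/(12848412832059/52240982) = 52240982/12848412832059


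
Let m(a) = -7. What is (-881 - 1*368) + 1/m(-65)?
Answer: -8744/7 ≈ -1249.1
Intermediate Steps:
(-881 - 1*368) + 1/m(-65) = (-881 - 1*368) + 1/(-7) = (-881 - 368) - ⅐ = -1249 - ⅐ = -8744/7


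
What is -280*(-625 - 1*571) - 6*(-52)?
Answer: 335192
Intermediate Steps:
-280*(-625 - 1*571) - 6*(-52) = -280*(-625 - 571) + 312 = -280*(-1196) + 312 = 334880 + 312 = 335192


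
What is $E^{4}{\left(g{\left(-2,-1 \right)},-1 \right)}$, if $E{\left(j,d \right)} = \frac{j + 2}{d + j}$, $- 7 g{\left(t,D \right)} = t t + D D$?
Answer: $\frac{81}{256} \approx 0.31641$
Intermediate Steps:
$g{\left(t,D \right)} = - \frac{D^{2}}{7} - \frac{t^{2}}{7}$ ($g{\left(t,D \right)} = - \frac{t t + D D}{7} = - \frac{t^{2} + D^{2}}{7} = - \frac{D^{2} + t^{2}}{7} = - \frac{D^{2}}{7} - \frac{t^{2}}{7}$)
$E{\left(j,d \right)} = \frac{2 + j}{d + j}$
$E^{4}{\left(g{\left(-2,-1 \right)},-1 \right)} = \left(\frac{2 - \left(\frac{1}{7} + \frac{4}{7}\right)}{-1 - \left(\frac{1}{7} + \frac{4}{7}\right)}\right)^{4} = \left(\frac{2 - \frac{5}{7}}{-1 - \frac{5}{7}}\right)^{4} = \left(\frac{1}{- \frac{12}{7}} \cdot \frac{9}{7}\right)^{4} = \left(\left(- \frac{7}{12}\right) \frac{9}{7}\right)^{4} = \left(- \frac{3}{4}\right)^{4} = \frac{81}{256}$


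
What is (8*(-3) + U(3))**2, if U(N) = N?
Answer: 441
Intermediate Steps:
(8*(-3) + U(3))**2 = (8*(-3) + 3)**2 = (-24 + 3)**2 = (-21)**2 = 441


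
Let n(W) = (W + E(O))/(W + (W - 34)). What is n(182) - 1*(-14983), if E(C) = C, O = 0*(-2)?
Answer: 2472286/165 ≈ 14984.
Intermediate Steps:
O = 0
n(W) = W/(-34 + 2*W) (n(W) = (W + 0)/(W + (W - 34)) = W/(W + (-34 + W)) = W/(-34 + 2*W))
n(182) - 1*(-14983) = (½)*182/(-17 + 182) - 1*(-14983) = (½)*182/165 + 14983 = (½)*182*(1/165) + 14983 = 91/165 + 14983 = 2472286/165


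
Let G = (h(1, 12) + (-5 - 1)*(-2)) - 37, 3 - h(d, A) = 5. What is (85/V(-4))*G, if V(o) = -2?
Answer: 2295/2 ≈ 1147.5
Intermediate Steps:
h(d, A) = -2 (h(d, A) = 3 - 1*5 = 3 - 5 = -2)
G = -27 (G = (-2 + (-5 - 1)*(-2)) - 37 = (-2 - 6*(-2)) - 37 = (-2 + 12) - 37 = 10 - 37 = -27)
(85/V(-4))*G = (85/(-2))*(-27) = (85*(-½))*(-27) = -85/2*(-27) = 2295/2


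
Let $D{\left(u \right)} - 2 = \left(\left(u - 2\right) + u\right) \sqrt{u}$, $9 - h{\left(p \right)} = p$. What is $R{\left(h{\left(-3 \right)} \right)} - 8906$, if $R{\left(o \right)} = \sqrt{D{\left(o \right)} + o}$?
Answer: $-8906 + \sqrt{14 + 44 \sqrt{3}} \approx -8896.5$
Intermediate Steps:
$h{\left(p \right)} = 9 - p$
$D{\left(u \right)} = 2 + \sqrt{u} \left(-2 + 2 u\right)$ ($D{\left(u \right)} = 2 + \left(\left(u - 2\right) + u\right) \sqrt{u} = 2 + \left(\left(-2 + u\right) + u\right) \sqrt{u} = 2 + \left(-2 + 2 u\right) \sqrt{u} = 2 + \sqrt{u} \left(-2 + 2 u\right)$)
$R{\left(o \right)} = \sqrt{2 + o - 2 \sqrt{o} + 2 o^{\frac{3}{2}}}$ ($R{\left(o \right)} = \sqrt{\left(2 - 2 \sqrt{o} + 2 o^{\frac{3}{2}}\right) + o} = \sqrt{2 + o - 2 \sqrt{o} + 2 o^{\frac{3}{2}}}$)
$R{\left(h{\left(-3 \right)} \right)} - 8906 = \sqrt{2 + \left(9 - -3\right) - 2 \sqrt{9 - -3} + 2 \left(9 - -3\right)^{\frac{3}{2}}} - 8906 = \sqrt{2 + \left(9 + 3\right) - 2 \sqrt{9 + 3} + 2 \left(9 + 3\right)^{\frac{3}{2}}} - 8906 = \sqrt{2 + 12 - 2 \sqrt{12} + 2 \cdot 12^{\frac{3}{2}}} - 8906 = \sqrt{2 + 12 - 2 \cdot 2 \sqrt{3} + 2 \cdot 24 \sqrt{3}} - 8906 = \sqrt{2 + 12 - 4 \sqrt{3} + 48 \sqrt{3}} - 8906 = \sqrt{14 + 44 \sqrt{3}} - 8906 = -8906 + \sqrt{14 + 44 \sqrt{3}}$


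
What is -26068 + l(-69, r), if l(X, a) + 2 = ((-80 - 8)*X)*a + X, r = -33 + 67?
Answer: 180309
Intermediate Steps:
r = 34
l(X, a) = -2 + X - 88*X*a (l(X, a) = -2 + (((-80 - 8)*X)*a + X) = -2 + ((-88*X)*a + X) = -2 + (-88*X*a + X) = -2 + (X - 88*X*a) = -2 + X - 88*X*a)
-26068 + l(-69, r) = -26068 + (-2 - 69 - 88*(-69)*34) = -26068 + (-2 - 69 + 206448) = -26068 + 206377 = 180309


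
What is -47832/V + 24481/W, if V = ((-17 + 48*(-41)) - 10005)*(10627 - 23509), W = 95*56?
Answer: 3316634031/720790840 ≈ 4.6014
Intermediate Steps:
W = 5320
V = 154455180 (V = ((-17 - 1968) - 10005)*(-12882) = (-1985 - 10005)*(-12882) = -11990*(-12882) = 154455180)
-47832/V + 24481/W = -47832/154455180 + 24481/5320 = -47832*1/154455180 + 24481*(1/5320) = -3986/12871265 + 24481/5320 = 3316634031/720790840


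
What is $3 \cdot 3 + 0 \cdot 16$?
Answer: $9$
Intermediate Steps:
$3 \cdot 3 + 0 \cdot 16 = 9 + 0 = 9$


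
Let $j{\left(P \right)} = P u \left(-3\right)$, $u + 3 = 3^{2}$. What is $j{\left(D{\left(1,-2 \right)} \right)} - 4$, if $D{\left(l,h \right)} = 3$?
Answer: $-58$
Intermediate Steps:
$u = 6$ ($u = -3 + 3^{2} = -3 + 9 = 6$)
$j{\left(P \right)} = - 18 P$ ($j{\left(P \right)} = P 6 \left(-3\right) = 6 P \left(-3\right) = - 18 P$)
$j{\left(D{\left(1,-2 \right)} \right)} - 4 = \left(-18\right) 3 - 4 = -54 - 4 = -58$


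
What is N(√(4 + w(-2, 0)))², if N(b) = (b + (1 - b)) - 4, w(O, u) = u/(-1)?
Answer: 9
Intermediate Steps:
w(O, u) = -u (w(O, u) = u*(-1) = -u)
N(b) = -3 (N(b) = 1 - 4 = -3)
N(√(4 + w(-2, 0)))² = (-3)² = 9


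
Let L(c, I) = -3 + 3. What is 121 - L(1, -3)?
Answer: 121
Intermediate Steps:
L(c, I) = 0
121 - L(1, -3) = 121 - 1*0 = 121 + 0 = 121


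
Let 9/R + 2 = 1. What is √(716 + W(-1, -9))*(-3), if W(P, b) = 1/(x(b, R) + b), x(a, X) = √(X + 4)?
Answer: -3*√((6443 - 716*I*√5)/(9 - I*√5)) ≈ -80.269 + 0.0014576*I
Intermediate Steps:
R = -9 (R = 9/(-2 + 1) = 9/(-1) = 9*(-1) = -9)
x(a, X) = √(4 + X)
W(P, b) = 1/(b + I*√5) (W(P, b) = 1/(√(4 - 9) + b) = 1/(√(-5) + b) = 1/(I*√5 + b) = 1/(b + I*√5))
√(716 + W(-1, -9))*(-3) = √(716 + 1/(-9 + I*√5))*(-3) = -3*√(716 + 1/(-9 + I*√5))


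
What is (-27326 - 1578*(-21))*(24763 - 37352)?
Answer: -73167268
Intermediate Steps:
(-27326 - 1578*(-21))*(24763 - 37352) = (-27326 + 33138)*(-12589) = 5812*(-12589) = -73167268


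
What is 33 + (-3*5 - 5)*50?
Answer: -967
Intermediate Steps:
33 + (-3*5 - 5)*50 = 33 + (-15 - 5)*50 = 33 - 20*50 = 33 - 1000 = -967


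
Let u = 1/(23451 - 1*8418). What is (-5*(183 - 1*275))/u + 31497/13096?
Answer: 90561228777/13096 ≈ 6.9152e+6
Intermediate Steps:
u = 1/15033 (u = 1/(23451 - 8418) = 1/15033 ≈ 6.6520e-5)
(-5*(183 - 1*275))/u + 31497/13096 = (-5*(183 - 1*275))/(1/15033) + 31497/13096 = -5*(183 - 275)*15033 + 31497*(1/13096) = -5*(-92)*15033 + 31497/13096 = 460*15033 + 31497/13096 = 6915180 + 31497/13096 = 90561228777/13096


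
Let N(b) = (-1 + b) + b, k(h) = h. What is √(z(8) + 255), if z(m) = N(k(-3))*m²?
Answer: I*√193 ≈ 13.892*I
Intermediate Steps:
N(b) = -1 + 2*b
z(m) = -7*m² (z(m) = (-1 + 2*(-3))*m² = (-1 - 6)*m² = -7*m²)
√(z(8) + 255) = √(-7*8² + 255) = √(-7*64 + 255) = √(-448 + 255) = √(-193) = I*√193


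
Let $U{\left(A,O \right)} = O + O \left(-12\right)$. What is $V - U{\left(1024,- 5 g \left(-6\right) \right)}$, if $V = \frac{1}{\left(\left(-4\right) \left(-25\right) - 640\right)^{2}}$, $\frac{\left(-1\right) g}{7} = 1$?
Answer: $- \frac{673595999}{291600} \approx -2310.0$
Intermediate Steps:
$g = -7$ ($g = \left(-7\right) 1 = -7$)
$U{\left(A,O \right)} = - 11 O$ ($U{\left(A,O \right)} = O - 12 O = - 11 O$)
$V = \frac{1}{291600}$ ($V = \frac{1}{\left(100 - 640\right)^{2}} = \frac{1}{\left(-540\right)^{2}} = \frac{1}{291600} \approx 3.4294 \cdot 10^{-6}$)
$V - U{\left(1024,- 5 g \left(-6\right) \right)} = \frac{1}{291600} - - 11 \left(-5\right) \left(-7\right) \left(-6\right) = \frac{1}{291600} - - 11 \cdot 35 \left(-6\right) = \frac{1}{291600} - \left(-11\right) \left(-210\right) = \frac{1}{291600} - 2310 = - \frac{673595999}{291600}$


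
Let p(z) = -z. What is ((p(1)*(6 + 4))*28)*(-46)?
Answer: 12880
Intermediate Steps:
((p(1)*(6 + 4))*28)*(-46) = (((-1*1)*(6 + 4))*28)*(-46) = (-1*10*28)*(-46) = -10*28*(-46) = -280*(-46) = 12880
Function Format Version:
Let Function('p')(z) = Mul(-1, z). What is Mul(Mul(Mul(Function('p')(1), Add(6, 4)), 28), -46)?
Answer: 12880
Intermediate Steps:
Mul(Mul(Mul(Function('p')(1), Add(6, 4)), 28), -46) = Mul(Mul(Mul(Mul(-1, 1), Add(6, 4)), 28), -46) = Mul(Mul(Mul(-1, 10), 28), -46) = Mul(Mul(-10, 28), -46) = Mul(-280, -46) = 12880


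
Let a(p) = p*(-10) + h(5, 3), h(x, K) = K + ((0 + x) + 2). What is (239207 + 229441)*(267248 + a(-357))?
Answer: 126923000544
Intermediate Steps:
h(x, K) = 2 + K + x (h(x, K) = K + (x + 2) = K + (2 + x) = 2 + K + x)
a(p) = 10 - 10*p (a(p) = p*(-10) + (2 + 3 + 5) = -10*p + 10 = 10 - 10*p)
(239207 + 229441)*(267248 + a(-357)) = (239207 + 229441)*(267248 + (10 - 10*(-357))) = 468648*(267248 + (10 + 3570)) = 468648*(267248 + 3580) = 468648*270828 = 126923000544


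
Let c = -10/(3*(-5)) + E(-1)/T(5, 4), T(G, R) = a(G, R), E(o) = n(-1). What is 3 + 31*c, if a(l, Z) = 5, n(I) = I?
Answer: 262/15 ≈ 17.467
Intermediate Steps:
E(o) = -1
T(G, R) = 5
c = 7/15 (c = -10/(3*(-5)) - 1/5 = -10/(-15) - 1*1/5 = -10*(-1/15) - 1/5 = 2/3 - 1/5 = 7/15 ≈ 0.46667)
3 + 31*c = 3 + 31*(7/15) = 3 + 217/15 = 262/15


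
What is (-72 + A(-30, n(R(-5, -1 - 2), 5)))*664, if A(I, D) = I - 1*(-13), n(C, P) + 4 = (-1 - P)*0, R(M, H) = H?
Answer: -59096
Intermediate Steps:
n(C, P) = -4 (n(C, P) = -4 + (-1 - P)*0 = -4 + 0 = -4)
A(I, D) = 13 + I (A(I, D) = I + 13 = 13 + I)
(-72 + A(-30, n(R(-5, -1 - 2), 5)))*664 = (-72 + (13 - 30))*664 = (-72 - 17)*664 = -89*664 = -59096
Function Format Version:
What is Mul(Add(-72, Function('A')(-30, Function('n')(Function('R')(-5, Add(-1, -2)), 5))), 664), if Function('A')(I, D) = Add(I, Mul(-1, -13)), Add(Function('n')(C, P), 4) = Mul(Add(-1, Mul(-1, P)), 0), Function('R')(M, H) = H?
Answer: -59096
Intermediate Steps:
Function('n')(C, P) = -4 (Function('n')(C, P) = Add(-4, Mul(Add(-1, Mul(-1, P)), 0)) = Add(-4, 0) = -4)
Function('A')(I, D) = Add(13, I) (Function('A')(I, D) = Add(I, 13) = Add(13, I))
Mul(Add(-72, Function('A')(-30, Function('n')(Function('R')(-5, Add(-1, -2)), 5))), 664) = Mul(Add(-72, Add(13, -30)), 664) = Mul(Add(-72, -17), 664) = Mul(-89, 664) = -59096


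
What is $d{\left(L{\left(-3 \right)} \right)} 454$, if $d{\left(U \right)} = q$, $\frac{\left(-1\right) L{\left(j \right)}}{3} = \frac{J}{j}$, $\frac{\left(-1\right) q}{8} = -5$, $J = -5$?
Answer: $18160$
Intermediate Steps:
$q = 40$ ($q = \left(-8\right) \left(-5\right) = 40$)
$L{\left(j \right)} = \frac{15}{j}$ ($L{\left(j \right)} = - 3 \left(- \frac{5}{j}\right) = \frac{15}{j}$)
$d{\left(U \right)} = 40$
$d{\left(L{\left(-3 \right)} \right)} 454 = 40 \cdot 454 = 18160$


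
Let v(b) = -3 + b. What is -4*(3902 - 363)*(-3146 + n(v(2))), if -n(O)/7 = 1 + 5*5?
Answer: 47111168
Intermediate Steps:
n(O) = -182 (n(O) = -7*(1 + 5*5) = -7*(1 + 25) = -7*26 = -182)
-4*(3902 - 363)*(-3146 + n(v(2))) = -4*(3902 - 363)*(-3146 - 182) = -14156*(-3328) = -4*(-11777792) = 47111168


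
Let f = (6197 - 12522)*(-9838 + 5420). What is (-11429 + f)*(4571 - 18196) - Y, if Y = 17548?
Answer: -380579253673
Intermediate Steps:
f = 27943850 (f = -6325*(-4418) = 27943850)
(-11429 + f)*(4571 - 18196) - Y = (-11429 + 27943850)*(4571 - 18196) - 1*17548 = 27932421*(-13625) - 17548 = -380579236125 - 17548 = -380579253673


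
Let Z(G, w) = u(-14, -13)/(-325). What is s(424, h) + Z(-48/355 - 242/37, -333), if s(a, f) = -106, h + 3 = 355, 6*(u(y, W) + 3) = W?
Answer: -206669/1950 ≈ -105.98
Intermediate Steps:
u(y, W) = -3 + W/6
h = 352 (h = -3 + 355 = 352)
Z(G, w) = 31/1950 (Z(G, w) = (-3 + (⅙)*(-13))/(-325) = (-3 - 13/6)*(-1/325) = -31/6*(-1/325) = 31/1950)
s(424, h) + Z(-48/355 - 242/37, -333) = -106 + 31/1950 = -206669/1950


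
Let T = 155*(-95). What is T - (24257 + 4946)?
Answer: -43928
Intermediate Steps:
T = -14725
T - (24257 + 4946) = -14725 - (24257 + 4946) = -14725 - 1*29203 = -14725 - 29203 = -43928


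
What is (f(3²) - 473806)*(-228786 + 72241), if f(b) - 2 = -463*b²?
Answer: 80042554315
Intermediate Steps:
f(b) = 2 - 463*b²
(f(3²) - 473806)*(-228786 + 72241) = ((2 - 463*(3²)²) - 473806)*(-228786 + 72241) = ((2 - 463*9²) - 473806)*(-156545) = ((2 - 463*81) - 473806)*(-156545) = ((2 - 37503) - 473806)*(-156545) = (-37501 - 473806)*(-156545) = -511307*(-156545) = 80042554315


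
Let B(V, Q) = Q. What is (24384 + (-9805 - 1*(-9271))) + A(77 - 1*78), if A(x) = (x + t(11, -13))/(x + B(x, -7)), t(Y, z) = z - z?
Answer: 190801/8 ≈ 23850.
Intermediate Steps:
t(Y, z) = 0
A(x) = x/(-7 + x) (A(x) = (x + 0)/(x - 7) = x/(-7 + x))
(24384 + (-9805 - 1*(-9271))) + A(77 - 1*78) = (24384 + (-9805 - 1*(-9271))) + (77 - 1*78)/(-7 + (77 - 1*78)) = (24384 + (-9805 + 9271)) + (77 - 78)/(-7 + (77 - 78)) = (24384 - 534) - 1/(-7 - 1) = 23850 - 1/(-8) = 23850 - 1*(-⅛) = 23850 + ⅛ = 190801/8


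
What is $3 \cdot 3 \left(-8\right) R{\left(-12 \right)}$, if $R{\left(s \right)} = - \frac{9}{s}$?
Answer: $-54$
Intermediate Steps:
$3 \cdot 3 \left(-8\right) R{\left(-12 \right)} = 3 \cdot 3 \left(-8\right) \left(- \frac{9}{-12}\right) = 9 \left(-8\right) \left(\left(-9\right) \left(- \frac{1}{12}\right)\right) = \left(-72\right) \frac{3}{4} = -54$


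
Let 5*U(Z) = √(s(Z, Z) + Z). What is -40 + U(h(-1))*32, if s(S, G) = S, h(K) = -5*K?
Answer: -40 + 32*√10/5 ≈ -19.761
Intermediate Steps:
U(Z) = √2*√Z/5 (U(Z) = √(Z + Z)/5 = √(2*Z)/5 = (√2*√Z)/5 = √2*√Z/5)
-40 + U(h(-1))*32 = -40 + (√2*√(-5*(-1))/5)*32 = -40 + (√2*√5/5)*32 = -40 + (√10/5)*32 = -40 + 32*√10/5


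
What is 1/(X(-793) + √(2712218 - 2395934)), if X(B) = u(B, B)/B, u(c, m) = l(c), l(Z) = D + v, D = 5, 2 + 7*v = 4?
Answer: 205387/9745848977315 + 61627202*√79071/9745848977315 ≈ 0.0017781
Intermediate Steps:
v = 2/7 (v = -2/7 + (⅐)*4 = -2/7 + 4/7 = 2/7 ≈ 0.28571)
l(Z) = 37/7 (l(Z) = 5 + 2/7 = 37/7)
u(c, m) = 37/7
X(B) = 37/(7*B)
1/(X(-793) + √(2712218 - 2395934)) = 1/((37/7)/(-793) + √(2712218 - 2395934)) = 1/((37/7)*(-1/793) + √316284) = 1/(-37/5551 + 2*√79071)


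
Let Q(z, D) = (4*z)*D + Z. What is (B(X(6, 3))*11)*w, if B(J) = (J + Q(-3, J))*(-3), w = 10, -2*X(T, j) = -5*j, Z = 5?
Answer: 25575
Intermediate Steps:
Q(z, D) = 5 + 4*D*z (Q(z, D) = (4*z)*D + 5 = 4*D*z + 5 = 5 + 4*D*z)
X(T, j) = 5*j/2 (X(T, j) = -(-5)*j/2 = 5*j/2)
B(J) = -15 + 33*J (B(J) = (J + (5 + 4*J*(-3)))*(-3) = (J + (5 - 12*J))*(-3) = (5 - 11*J)*(-3) = -15 + 33*J)
(B(X(6, 3))*11)*w = ((-15 + 33*((5/2)*3))*11)*10 = ((-15 + 33*(15/2))*11)*10 = ((-15 + 495/2)*11)*10 = ((465/2)*11)*10 = (5115/2)*10 = 25575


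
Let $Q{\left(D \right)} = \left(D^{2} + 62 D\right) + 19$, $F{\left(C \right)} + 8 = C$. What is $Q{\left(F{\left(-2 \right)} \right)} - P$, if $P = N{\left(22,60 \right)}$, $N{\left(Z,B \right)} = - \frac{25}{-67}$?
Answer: $- \frac{33592}{67} \approx -501.37$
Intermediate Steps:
$F{\left(C \right)} = -8 + C$
$N{\left(Z,B \right)} = \frac{25}{67}$ ($N{\left(Z,B \right)} = \left(-25\right) \left(- \frac{1}{67}\right) = \frac{25}{67}$)
$P = \frac{25}{67} \approx 0.37313$
$Q{\left(D \right)} = 19 + D^{2} + 62 D$
$Q{\left(F{\left(-2 \right)} \right)} - P = \left(19 + \left(-8 - 2\right)^{2} + 62 \left(-8 - 2\right)\right) - \frac{25}{67} = \left(19 + \left(-10\right)^{2} + 62 \left(-10\right)\right) - \frac{25}{67} = \left(19 + 100 - 620\right) - \frac{25}{67} = -501 - \frac{25}{67} = - \frac{33592}{67}$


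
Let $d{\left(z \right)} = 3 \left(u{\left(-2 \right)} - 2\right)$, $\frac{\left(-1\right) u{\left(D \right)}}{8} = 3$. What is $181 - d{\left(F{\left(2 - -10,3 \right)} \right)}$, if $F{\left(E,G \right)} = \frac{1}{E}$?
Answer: $259$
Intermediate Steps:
$u{\left(D \right)} = -24$ ($u{\left(D \right)} = \left(-8\right) 3 = -24$)
$d{\left(z \right)} = -78$ ($d{\left(z \right)} = 3 \left(-24 - 2\right) = 3 \left(-26\right) = -78$)
$181 - d{\left(F{\left(2 - -10,3 \right)} \right)} = 181 - -78 = 181 + 78 = 259$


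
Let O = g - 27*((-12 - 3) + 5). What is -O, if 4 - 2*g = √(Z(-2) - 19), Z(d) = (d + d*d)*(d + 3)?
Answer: -272 + I*√17/2 ≈ -272.0 + 2.0616*I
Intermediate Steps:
Z(d) = (3 + d)*(d + d²) (Z(d) = (d + d²)*(3 + d) = (3 + d)*(d + d²))
g = 2 - I*√17/2 (g = 2 - √(-2*(3 + (-2)² + 4*(-2)) - 19)/2 = 2 - √(-2*(3 + 4 - 8) - 19)/2 = 2 - √(-2*(-1) - 19)/2 = 2 - √(2 - 19)/2 = 2 - I*√17/2 ≈ 2.0 - 2.0616*I)
O = 272 - I*√17/2 (O = (2 - I*√17/2) - 27*((-12 - 3) + 5) = (2 - I*√17/2) - 27*(-15 + 5) = (2 - I*√17/2) - 27*(-10) = (2 - I*√17/2) + 270 = 272 - I*√17/2 ≈ 272.0 - 2.0616*I)
-O = -(272 - I*√17/2) = -272 + I*√17/2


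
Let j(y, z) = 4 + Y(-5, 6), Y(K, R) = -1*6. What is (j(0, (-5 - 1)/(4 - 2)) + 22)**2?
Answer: 400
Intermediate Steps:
Y(K, R) = -6
j(y, z) = -2 (j(y, z) = 4 - 6 = -2)
(j(0, (-5 - 1)/(4 - 2)) + 22)**2 = (-2 + 22)**2 = 20**2 = 400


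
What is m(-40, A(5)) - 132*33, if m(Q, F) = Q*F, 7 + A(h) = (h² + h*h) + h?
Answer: -6276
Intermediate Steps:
A(h) = -7 + h + 2*h² (A(h) = -7 + ((h² + h*h) + h) = -7 + ((h² + h²) + h) = -7 + (2*h² + h) = -7 + (h + 2*h²) = -7 + h + 2*h²)
m(Q, F) = F*Q
m(-40, A(5)) - 132*33 = (-7 + 5 + 2*5²)*(-40) - 132*33 = (-7 + 5 + 2*25)*(-40) - 33*132 = (-7 + 5 + 50)*(-40) - 4356 = 48*(-40) - 4356 = -1920 - 4356 = -6276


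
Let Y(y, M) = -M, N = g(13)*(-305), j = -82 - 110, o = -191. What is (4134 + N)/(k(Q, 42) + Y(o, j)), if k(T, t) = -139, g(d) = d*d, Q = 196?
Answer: -47411/53 ≈ -894.55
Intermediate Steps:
g(d) = d**2
j = -192
N = -51545 (N = 13**2*(-305) = 169*(-305) = -51545)
(4134 + N)/(k(Q, 42) + Y(o, j)) = (4134 - 51545)/(-139 - 1*(-192)) = -47411/(-139 + 192) = -47411/53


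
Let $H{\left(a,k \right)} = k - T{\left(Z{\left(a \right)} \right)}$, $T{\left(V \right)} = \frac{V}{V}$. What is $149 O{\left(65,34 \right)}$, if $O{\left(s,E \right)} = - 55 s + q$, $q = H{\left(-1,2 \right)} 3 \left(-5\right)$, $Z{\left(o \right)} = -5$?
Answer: $-534910$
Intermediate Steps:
$T{\left(V \right)} = 1$
$H{\left(a,k \right)} = -1 + k$ ($H{\left(a,k \right)} = k - 1 = -1 + k$)
$q = -15$ ($q = \left(-1 + 2\right) 3 \left(-5\right) = 1 \cdot 3 \left(-5\right) = 3 \left(-5\right) = -15$)
$O{\left(s,E \right)} = -15 - 55 s$ ($O{\left(s,E \right)} = - 55 s - 15 = -15 - 55 s$)
$149 O{\left(65,34 \right)} = 149 \left(-15 - 3575\right) = 149 \left(-3590\right) = -534910$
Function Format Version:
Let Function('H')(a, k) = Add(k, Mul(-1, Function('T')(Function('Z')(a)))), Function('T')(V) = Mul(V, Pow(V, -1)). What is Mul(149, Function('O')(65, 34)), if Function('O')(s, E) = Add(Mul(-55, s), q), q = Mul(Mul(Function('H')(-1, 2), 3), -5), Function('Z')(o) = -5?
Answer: -534910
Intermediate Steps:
Function('T')(V) = 1
Function('H')(a, k) = Add(-1, k) (Function('H')(a, k) = Add(k, Mul(-1, 1)) = Add(k, -1) = Add(-1, k))
q = -15 (q = Mul(Mul(Add(-1, 2), 3), -5) = Mul(Mul(1, 3), -5) = Mul(3, -5) = -15)
Function('O')(s, E) = Add(-15, Mul(-55, s)) (Function('O')(s, E) = Add(Mul(-55, s), -15) = Add(-15, Mul(-55, s)))
Mul(149, Function('O')(65, 34)) = Mul(149, Add(-15, Mul(-55, 65))) = Mul(149, Add(-15, -3575)) = Mul(149, -3590) = -534910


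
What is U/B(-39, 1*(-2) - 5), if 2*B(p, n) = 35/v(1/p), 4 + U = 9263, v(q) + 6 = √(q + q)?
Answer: -111108/35 + 18518*I*√78/1365 ≈ -3174.5 + 119.81*I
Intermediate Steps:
v(q) = -6 + √2*√q (v(q) = -6 + √(q + q) = -6 + √(2*q) = -6 + √2*√q)
U = 9259 (U = -4 + 9263 = 9259)
B(p, n) = 35/(2*(-6 + √2*√(1/p))) (B(p, n) = (35/(-6 + √2*√(1/p)))/2 = 35/(2*(-6 + √2*√(1/p))))
U/B(-39, 1*(-2) - 5) = 9259/((35/(2*(-6 + √2*√(1/(-39)))))) = 9259/((35/(2*(-6 + √2*√(-1/39))))) = 9259/((35/(2*(-6 + √2*(I*√39/39))))) = 9259/((35/(2*(-6 + I*√78/39)))) = 9259*(-12/35 + 2*I*√78/1365) = -111108/35 + 18518*I*√78/1365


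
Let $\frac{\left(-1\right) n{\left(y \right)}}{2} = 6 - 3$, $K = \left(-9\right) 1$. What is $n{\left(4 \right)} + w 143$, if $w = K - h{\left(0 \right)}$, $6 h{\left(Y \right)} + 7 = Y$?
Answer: $- \frac{6757}{6} \approx -1126.2$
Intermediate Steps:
$h{\left(Y \right)} = - \frac{7}{6} + \frac{Y}{6}$
$K = -9$
$n{\left(y \right)} = -6$ ($n{\left(y \right)} = - 2 \left(6 - 3\right) = \left(-2\right) 3 = -6$)
$w = - \frac{47}{6}$ ($w = -9 - \left(- \frac{7}{6} + \frac{1}{6} \cdot 0\right) = -9 - \left(- \frac{7}{6} + 0\right) = -9 - - \frac{7}{6} = -9 + \frac{7}{6} = - \frac{47}{6} \approx -7.8333$)
$n{\left(4 \right)} + w 143 = -6 - \frac{6721}{6} = - \frac{6757}{6}$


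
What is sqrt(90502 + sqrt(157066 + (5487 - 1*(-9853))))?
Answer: sqrt(90502 + sqrt(172406)) ≈ 301.52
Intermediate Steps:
sqrt(90502 + sqrt(157066 + (5487 - 1*(-9853)))) = sqrt(90502 + sqrt(157066 + (5487 + 9853))) = sqrt(90502 + sqrt(157066 + 15340)) = sqrt(90502 + sqrt(172406))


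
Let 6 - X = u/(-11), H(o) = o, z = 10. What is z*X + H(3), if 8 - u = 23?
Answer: 543/11 ≈ 49.364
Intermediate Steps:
u = -15 (u = 8 - 1*23 = 8 - 23 = -15)
X = 51/11 (X = 6 - (-15)/(-11) = 6 - (-15)*(-1)/11 = 6 - 1*15/11 = 6 - 15/11 = 51/11 ≈ 4.6364)
z*X + H(3) = 10*(51/11) + 3 = 510/11 + 3 = 543/11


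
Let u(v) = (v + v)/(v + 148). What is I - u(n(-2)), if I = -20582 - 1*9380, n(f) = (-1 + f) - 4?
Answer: -4224628/141 ≈ -29962.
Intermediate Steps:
n(f) = -5 + f
u(v) = 2*v/(148 + v) (u(v) = (2*v)/(148 + v) = 2*v/(148 + v))
I = -29962 (I = -20582 - 9380 = -29962)
I - u(n(-2)) = -29962 - 2*(-5 - 2)/(148 + (-5 - 2)) = -29962 - 2*(-7)/(148 - 7) = -29962 - 2*(-7)/141 = -29962 - 1*(-14/141) = -29962 + 14/141 = -4224628/141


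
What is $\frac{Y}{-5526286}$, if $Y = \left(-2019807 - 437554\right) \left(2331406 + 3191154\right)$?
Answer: $\frac{6785461782080}{2763143} \approx 2.4557 \cdot 10^{6}$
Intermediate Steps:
$Y = -13570923564160$ ($Y = \left(-2457361\right) 5522560 = -13570923564160$)
$\frac{Y}{-5526286} = - \frac{13570923564160}{-5526286} = \left(-13570923564160\right) \left(- \frac{1}{5526286}\right) = \frac{6785461782080}{2763143}$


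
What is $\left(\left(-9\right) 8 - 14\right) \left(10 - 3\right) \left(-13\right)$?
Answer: $7826$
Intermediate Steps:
$\left(\left(-9\right) 8 - 14\right) \left(10 - 3\right) \left(-13\right) = \left(-72 - 14\right) 7 \left(-13\right) = \left(-86\right) \left(-91\right) = 7826$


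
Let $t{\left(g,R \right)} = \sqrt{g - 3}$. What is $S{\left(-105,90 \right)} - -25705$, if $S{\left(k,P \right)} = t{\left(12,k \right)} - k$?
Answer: $25813$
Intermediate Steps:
$t{\left(g,R \right)} = \sqrt{-3 + g}$
$S{\left(k,P \right)} = 3 - k$ ($S{\left(k,P \right)} = \sqrt{-3 + 12} - k = \sqrt{9} - k = 3 - k$)
$S{\left(-105,90 \right)} - -25705 = \left(3 - -105\right) - -25705 = \left(3 + 105\right) + 25705 = 108 + 25705 = 25813$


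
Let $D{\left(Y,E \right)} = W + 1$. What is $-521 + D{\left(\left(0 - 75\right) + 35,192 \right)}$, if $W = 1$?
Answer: $-519$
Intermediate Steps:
$D{\left(Y,E \right)} = 2$ ($D{\left(Y,E \right)} = 1 + 1 = 2$)
$-521 + D{\left(\left(0 - 75\right) + 35,192 \right)} = -521 + 2 = -519$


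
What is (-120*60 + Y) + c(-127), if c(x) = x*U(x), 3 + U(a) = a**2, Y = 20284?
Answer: -2034918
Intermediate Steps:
U(a) = -3 + a**2
c(x) = x*(-3 + x**2)
(-120*60 + Y) + c(-127) = (-120*60 + 20284) - 127*(-3 + (-127)**2) = (-7200 + 20284) - 127*(-3 + 16129) = 13084 - 127*16126 = 13084 - 2048002 = -2034918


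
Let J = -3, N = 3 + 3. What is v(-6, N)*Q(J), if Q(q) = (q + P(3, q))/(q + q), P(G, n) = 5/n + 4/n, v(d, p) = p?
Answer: 6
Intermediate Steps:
N = 6
P(G, n) = 9/n
Q(q) = (q + 9/q)/(2*q) (Q(q) = (q + 9/q)/(q + q) = (q + 9/q)/((2*q)) = (q + 9/q)*(1/(2*q)) = (q + 9/q)/(2*q))
v(-6, N)*Q(J) = 6*((1/2)*(9 + (-3)**2)/(-3)**2) = 6*((1/2)*(1/9)*(9 + 9)) = 6*((1/2)*(1/9)*18) = 6*1 = 6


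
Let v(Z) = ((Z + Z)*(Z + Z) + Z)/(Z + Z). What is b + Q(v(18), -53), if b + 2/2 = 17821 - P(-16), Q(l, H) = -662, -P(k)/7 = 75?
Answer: 17683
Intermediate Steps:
P(k) = -525 (P(k) = -7*75 = -525)
v(Z) = (Z + 4*Z²)/(2*Z) (v(Z) = ((2*Z)*(2*Z) + Z)/((2*Z)) = (4*Z² + Z)*(1/(2*Z)) = (Z + 4*Z²)*(1/(2*Z)) = (Z + 4*Z²)/(2*Z))
b = 18345 (b = -1 + (17821 - 1*(-525)) = -1 + (17821 + 525) = -1 + 18346 = 18345)
b + Q(v(18), -53) = 18345 - 662 = 17683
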